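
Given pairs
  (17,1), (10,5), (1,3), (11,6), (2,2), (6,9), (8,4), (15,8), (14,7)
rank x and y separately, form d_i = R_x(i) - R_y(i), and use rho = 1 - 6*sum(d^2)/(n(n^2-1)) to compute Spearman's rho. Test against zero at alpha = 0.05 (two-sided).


Step 1: Rank x and y separately (midranks; no ties here).
rank(x): 17->9, 10->5, 1->1, 11->6, 2->2, 6->3, 8->4, 15->8, 14->7
rank(y): 1->1, 5->5, 3->3, 6->6, 2->2, 9->9, 4->4, 8->8, 7->7
Step 2: d_i = R_x(i) - R_y(i); compute d_i^2.
  (9-1)^2=64, (5-5)^2=0, (1-3)^2=4, (6-6)^2=0, (2-2)^2=0, (3-9)^2=36, (4-4)^2=0, (8-8)^2=0, (7-7)^2=0
sum(d^2) = 104.
Step 3: rho = 1 - 6*104 / (9*(9^2 - 1)) = 1 - 624/720 = 0.133333.
Step 4: Under H0, t = rho * sqrt((n-2)/(1-rho^2)) = 0.3559 ~ t(7).
Step 5: Two-sided p-value from the t-distribution with 7 df = 0.732368.
Step 6: alpha = 0.05. fail to reject H0.

rho = 0.1333, p = 0.732368, fail to reject H0 at alpha = 0.05.


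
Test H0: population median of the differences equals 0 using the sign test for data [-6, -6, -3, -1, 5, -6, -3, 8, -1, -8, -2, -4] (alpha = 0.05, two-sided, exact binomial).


Step 1: Discard zero differences. Original n = 12; n_eff = number of nonzero differences = 12.
Nonzero differences (with sign): -6, -6, -3, -1, +5, -6, -3, +8, -1, -8, -2, -4
Step 2: Count signs: positive = 2, negative = 10.
Step 3: Under H0: P(positive) = 0.5, so the number of positives S ~ Bin(12, 0.5).
Step 4: Two-sided exact p-value = sum of Bin(12,0.5) probabilities at or below the observed probability = 0.038574.
Step 5: alpha = 0.05. reject H0.

n_eff = 12, pos = 2, neg = 10, p = 0.038574, reject H0.


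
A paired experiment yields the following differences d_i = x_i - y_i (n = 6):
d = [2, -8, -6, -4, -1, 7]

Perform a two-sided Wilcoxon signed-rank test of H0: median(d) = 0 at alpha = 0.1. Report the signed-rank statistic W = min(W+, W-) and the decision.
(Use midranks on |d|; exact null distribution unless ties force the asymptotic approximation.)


Step 1: Drop any zero differences (none here) and take |d_i|.
|d| = [2, 8, 6, 4, 1, 7]
Step 2: Midrank |d_i| (ties get averaged ranks).
ranks: |2|->2, |8|->6, |6|->4, |4|->3, |1|->1, |7|->5
Step 3: Attach original signs; sum ranks with positive sign and with negative sign.
W+ = 2 + 5 = 7
W- = 6 + 4 + 3 + 1 = 14
(Check: W+ + W- = 21 should equal n(n+1)/2 = 21.)
Step 4: Test statistic W = min(W+, W-) = 7.
Step 5: No ties, so the exact null distribution over the 2^6 = 64 sign assignments gives the two-sided p-value = 0.562500.
Step 6: alpha = 0.1. fail to reject H0.

W+ = 7, W- = 14, W = min = 7, p = 0.562500, fail to reject H0.


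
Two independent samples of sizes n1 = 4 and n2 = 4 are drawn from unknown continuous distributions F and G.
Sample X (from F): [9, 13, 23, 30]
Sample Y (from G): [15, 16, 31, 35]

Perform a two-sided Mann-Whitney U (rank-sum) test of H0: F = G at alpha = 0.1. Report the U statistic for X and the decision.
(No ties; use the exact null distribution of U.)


Step 1: Combine and sort all 8 observations; assign midranks.
sorted (value, group): (9,X), (13,X), (15,Y), (16,Y), (23,X), (30,X), (31,Y), (35,Y)
ranks: 9->1, 13->2, 15->3, 16->4, 23->5, 30->6, 31->7, 35->8
Step 2: Rank sum for X: R1 = 1 + 2 + 5 + 6 = 14.
Step 3: U_X = R1 - n1(n1+1)/2 = 14 - 4*5/2 = 14 - 10 = 4.
       U_Y = n1*n2 - U_X = 16 - 4 = 12.
Step 4: No ties, so the exact null distribution of U (based on enumerating the C(8,4) = 70 equally likely rank assignments) gives the two-sided p-value.
Step 5: p-value = 0.342857; compare to alpha = 0.1. fail to reject H0.

U_X = 4, p = 0.342857, fail to reject H0 at alpha = 0.1.


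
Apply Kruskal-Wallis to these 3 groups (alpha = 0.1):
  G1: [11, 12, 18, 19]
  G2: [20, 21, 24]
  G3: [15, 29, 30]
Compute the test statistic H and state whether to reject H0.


Step 1: Combine all N = 10 observations and assign midranks.
sorted (value, group, rank): (11,G1,1), (12,G1,2), (15,G3,3), (18,G1,4), (19,G1,5), (20,G2,6), (21,G2,7), (24,G2,8), (29,G3,9), (30,G3,10)
Step 2: Sum ranks within each group.
R_1 = 12 (n_1 = 4)
R_2 = 21 (n_2 = 3)
R_3 = 22 (n_3 = 3)
Step 3: H = 12/(N(N+1)) * sum(R_i^2/n_i) - 3(N+1)
     = 12/(10*11) * (12^2/4 + 21^2/3 + 22^2/3) - 3*11
     = 0.109091 * 344.333 - 33
     = 4.563636.
Step 4: No ties, so H is used without correction.
Step 5: Under H0, H ~ chi^2(2); p-value = 0.102098.
Step 6: alpha = 0.1. fail to reject H0.

H = 4.5636, df = 2, p = 0.102098, fail to reject H0.


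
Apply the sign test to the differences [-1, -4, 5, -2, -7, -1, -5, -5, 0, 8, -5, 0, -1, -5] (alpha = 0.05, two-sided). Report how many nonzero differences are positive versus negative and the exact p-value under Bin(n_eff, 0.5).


Step 1: Discard zero differences. Original n = 14; n_eff = number of nonzero differences = 12.
Nonzero differences (with sign): -1, -4, +5, -2, -7, -1, -5, -5, +8, -5, -1, -5
Step 2: Count signs: positive = 2, negative = 10.
Step 3: Under H0: P(positive) = 0.5, so the number of positives S ~ Bin(12, 0.5).
Step 4: Two-sided exact p-value = sum of Bin(12,0.5) probabilities at or below the observed probability = 0.038574.
Step 5: alpha = 0.05. reject H0.

n_eff = 12, pos = 2, neg = 10, p = 0.038574, reject H0.


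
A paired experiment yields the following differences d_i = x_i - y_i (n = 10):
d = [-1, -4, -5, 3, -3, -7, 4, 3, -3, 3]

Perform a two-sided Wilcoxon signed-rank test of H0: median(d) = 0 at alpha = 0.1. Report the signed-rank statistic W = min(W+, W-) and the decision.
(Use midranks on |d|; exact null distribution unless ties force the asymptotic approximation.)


Step 1: Drop any zero differences (none here) and take |d_i|.
|d| = [1, 4, 5, 3, 3, 7, 4, 3, 3, 3]
Step 2: Midrank |d_i| (ties get averaged ranks).
ranks: |1|->1, |4|->7.5, |5|->9, |3|->4, |3|->4, |7|->10, |4|->7.5, |3|->4, |3|->4, |3|->4
Step 3: Attach original signs; sum ranks with positive sign and with negative sign.
W+ = 4 + 7.5 + 4 + 4 = 19.5
W- = 1 + 7.5 + 9 + 4 + 10 + 4 = 35.5
(Check: W+ + W- = 55 should equal n(n+1)/2 = 55.)
Step 4: Test statistic W = min(W+, W-) = 19.5.
Step 5: Ties in |d|, so use the tie-corrected normal approximation.
        E[W] = n(n+1)/4 = 10*11/4 = 27.5.
        Tie groups: |d|=3 (t=5), |d|=4 (t=2); sum(t^3 - t) = 126.
        Var[W] = n(n+1)(2n+1)/24 - sum(t^3-t)/48 = 2310/24 - 126/48 = 93.625.
        z = (W - E[W]) / sqrt(Var[W]) = (19.5 - 27.5) / 9.6760 = -0.8268.
        Two-sided p = 2*Phi(z) = 0.408357.
Step 6: alpha = 0.1. fail to reject H0.

W+ = 19.5, W- = 35.5, W = min = 19.5, p = 0.408357, fail to reject H0.


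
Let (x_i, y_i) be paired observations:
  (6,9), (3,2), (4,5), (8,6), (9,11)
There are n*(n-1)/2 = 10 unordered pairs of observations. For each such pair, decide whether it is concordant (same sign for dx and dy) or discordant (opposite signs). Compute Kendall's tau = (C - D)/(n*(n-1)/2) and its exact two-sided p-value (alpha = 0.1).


Step 1: Enumerate the 10 unordered pairs (i,j) with i<j and classify each by sign(x_j-x_i) * sign(y_j-y_i).
  (1,2):dx=-3,dy=-7->C; (1,3):dx=-2,dy=-4->C; (1,4):dx=+2,dy=-3->D; (1,5):dx=+3,dy=+2->C
  (2,3):dx=+1,dy=+3->C; (2,4):dx=+5,dy=+4->C; (2,5):dx=+6,dy=+9->C; (3,4):dx=+4,dy=+1->C
  (3,5):dx=+5,dy=+6->C; (4,5):dx=+1,dy=+5->C
Step 2: C = 9, D = 1, total pairs = 10.
Step 3: tau = (C - D)/(n(n-1)/2) = (9 - 1)/10 = 0.800000.
Step 4: Exact two-sided p-value (enumerate n! = 120 permutations of y under H0): p = 0.083333.
Step 5: alpha = 0.1. reject H0.

tau_b = 0.8000 (C=9, D=1), p = 0.083333, reject H0.


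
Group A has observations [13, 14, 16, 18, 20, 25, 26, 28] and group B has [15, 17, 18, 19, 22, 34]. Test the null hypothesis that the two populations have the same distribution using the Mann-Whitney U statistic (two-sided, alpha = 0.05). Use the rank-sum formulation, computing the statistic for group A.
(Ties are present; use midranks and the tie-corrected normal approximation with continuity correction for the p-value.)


Step 1: Combine and sort all 14 observations; assign midranks.
sorted (value, group): (13,X), (14,X), (15,Y), (16,X), (17,Y), (18,X), (18,Y), (19,Y), (20,X), (22,Y), (25,X), (26,X), (28,X), (34,Y)
ranks: 13->1, 14->2, 15->3, 16->4, 17->5, 18->6.5, 18->6.5, 19->8, 20->9, 22->10, 25->11, 26->12, 28->13, 34->14
Step 2: Rank sum for X: R1 = 1 + 2 + 4 + 6.5 + 9 + 11 + 12 + 13 = 58.5.
Step 3: U_X = R1 - n1(n1+1)/2 = 58.5 - 8*9/2 = 58.5 - 36 = 22.5.
       U_Y = n1*n2 - U_X = 48 - 22.5 = 25.5.
Step 4: Ties are present, so use the tie-corrected normal approximation (with continuity correction) for the p-value.
Step 5: p-value = 0.897167; compare to alpha = 0.05. fail to reject H0.

U_X = 22.5, p = 0.897167, fail to reject H0 at alpha = 0.05.


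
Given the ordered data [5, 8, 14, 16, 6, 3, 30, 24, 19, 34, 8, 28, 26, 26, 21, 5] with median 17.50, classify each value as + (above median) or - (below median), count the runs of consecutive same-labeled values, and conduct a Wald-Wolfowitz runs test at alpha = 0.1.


Step 1: Compute median = 17.50; label A = above, B = below.
Labels in order: BBBBBBAAAABAAAAB  (n_A = 8, n_B = 8)
Step 2: Count runs R = 5.
Step 3: Under H0 (random ordering), E[R] = 2*n_A*n_B/(n_A+n_B) + 1 = 2*8*8/16 + 1 = 9.0000.
        Var[R] = 2*n_A*n_B*(2*n_A*n_B - n_A - n_B) / ((n_A+n_B)^2 * (n_A+n_B-1)) = 14336/3840 = 3.7333.
        SD[R] = 1.9322.
Step 4: Continuity-corrected z = (R + 0.5 - E[R]) / SD[R] = (5 + 0.5 - 9.0000) / 1.9322 = -1.8114.
Step 5: Two-sided p-value via normal approximation = 2*(1 - Phi(|z|)) = 0.070076.
Step 6: alpha = 0.1. reject H0.

R = 5, z = -1.8114, p = 0.070076, reject H0.


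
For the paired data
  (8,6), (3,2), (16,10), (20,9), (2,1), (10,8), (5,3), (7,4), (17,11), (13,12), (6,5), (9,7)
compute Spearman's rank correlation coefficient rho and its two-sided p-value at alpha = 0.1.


Step 1: Rank x and y separately (midranks; no ties here).
rank(x): 8->6, 3->2, 16->10, 20->12, 2->1, 10->8, 5->3, 7->5, 17->11, 13->9, 6->4, 9->7
rank(y): 6->6, 2->2, 10->10, 9->9, 1->1, 8->8, 3->3, 4->4, 11->11, 12->12, 5->5, 7->7
Step 2: d_i = R_x(i) - R_y(i); compute d_i^2.
  (6-6)^2=0, (2-2)^2=0, (10-10)^2=0, (12-9)^2=9, (1-1)^2=0, (8-8)^2=0, (3-3)^2=0, (5-4)^2=1, (11-11)^2=0, (9-12)^2=9, (4-5)^2=1, (7-7)^2=0
sum(d^2) = 20.
Step 3: rho = 1 - 6*20 / (12*(12^2 - 1)) = 1 - 120/1716 = 0.930070.
Step 4: Under H0, t = rho * sqrt((n-2)/(1-rho^2)) = 8.0057 ~ t(10).
Step 5: Two-sided p-value from the t-distribution with 10 df = 0.000012.
Step 6: alpha = 0.1. reject H0.

rho = 0.9301, p = 0.000012, reject H0 at alpha = 0.1.


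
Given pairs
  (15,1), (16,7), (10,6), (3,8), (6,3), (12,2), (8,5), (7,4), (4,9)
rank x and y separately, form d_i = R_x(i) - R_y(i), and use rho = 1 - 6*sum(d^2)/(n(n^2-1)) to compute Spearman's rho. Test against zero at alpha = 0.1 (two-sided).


Step 1: Rank x and y separately (midranks; no ties here).
rank(x): 15->8, 16->9, 10->6, 3->1, 6->3, 12->7, 8->5, 7->4, 4->2
rank(y): 1->1, 7->7, 6->6, 8->8, 3->3, 2->2, 5->5, 4->4, 9->9
Step 2: d_i = R_x(i) - R_y(i); compute d_i^2.
  (8-1)^2=49, (9-7)^2=4, (6-6)^2=0, (1-8)^2=49, (3-3)^2=0, (7-2)^2=25, (5-5)^2=0, (4-4)^2=0, (2-9)^2=49
sum(d^2) = 176.
Step 3: rho = 1 - 6*176 / (9*(9^2 - 1)) = 1 - 1056/720 = -0.466667.
Step 4: Under H0, t = rho * sqrt((n-2)/(1-rho^2)) = -1.3960 ~ t(7).
Step 5: Two-sided p-value from the t-distribution with 7 df = 0.205386.
Step 6: alpha = 0.1. fail to reject H0.

rho = -0.4667, p = 0.205386, fail to reject H0 at alpha = 0.1.


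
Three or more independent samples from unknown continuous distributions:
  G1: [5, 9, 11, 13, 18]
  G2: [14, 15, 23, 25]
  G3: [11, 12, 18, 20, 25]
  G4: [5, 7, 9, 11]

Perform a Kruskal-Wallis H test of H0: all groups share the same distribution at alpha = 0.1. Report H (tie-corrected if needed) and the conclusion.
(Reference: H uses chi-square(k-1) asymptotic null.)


Step 1: Combine all N = 18 observations and assign midranks.
sorted (value, group, rank): (5,G1,1.5), (5,G4,1.5), (7,G4,3), (9,G1,4.5), (9,G4,4.5), (11,G1,7), (11,G3,7), (11,G4,7), (12,G3,9), (13,G1,10), (14,G2,11), (15,G2,12), (18,G1,13.5), (18,G3,13.5), (20,G3,15), (23,G2,16), (25,G2,17.5), (25,G3,17.5)
Step 2: Sum ranks within each group.
R_1 = 36.5 (n_1 = 5)
R_2 = 56.5 (n_2 = 4)
R_3 = 62 (n_3 = 5)
R_4 = 16 (n_4 = 4)
Step 3: H = 12/(N(N+1)) * sum(R_i^2/n_i) - 3(N+1)
     = 12/(18*19) * (36.5^2/5 + 56.5^2/4 + 62^2/5 + 16^2/4) - 3*19
     = 0.035088 * 1897.31 - 57
     = 9.572368.
Step 4: Ties present; correction factor C = 1 - 48/(18^3 - 18) = 0.991744. Corrected H = 9.572368 / 0.991744 = 9.652055.
Step 5: Under H0, H ~ chi^2(3); p-value = 0.021768.
Step 6: alpha = 0.1. reject H0.

H = 9.6521, df = 3, p = 0.021768, reject H0.


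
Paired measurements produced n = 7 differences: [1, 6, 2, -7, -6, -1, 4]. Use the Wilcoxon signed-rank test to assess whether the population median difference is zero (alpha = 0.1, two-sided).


Step 1: Drop any zero differences (none here) and take |d_i|.
|d| = [1, 6, 2, 7, 6, 1, 4]
Step 2: Midrank |d_i| (ties get averaged ranks).
ranks: |1|->1.5, |6|->5.5, |2|->3, |7|->7, |6|->5.5, |1|->1.5, |4|->4
Step 3: Attach original signs; sum ranks with positive sign and with negative sign.
W+ = 1.5 + 5.5 + 3 + 4 = 14
W- = 7 + 5.5 + 1.5 = 14
(Check: W+ + W- = 28 should equal n(n+1)/2 = 28.)
Step 4: Test statistic W = min(W+, W-) = 14.
Step 5: Ties in |d|, so use the tie-corrected normal approximation.
        E[W] = n(n+1)/4 = 7*8/4 = 14.
        Tie groups: |d|=1 (t=2), |d|=6 (t=2); sum(t^3 - t) = 12.
        Var[W] = n(n+1)(2n+1)/24 - sum(t^3-t)/48 = 840/24 - 12/48 = 34.75.
        z = (W - E[W]) / sqrt(Var[W]) = (14 - 14) / 5.8949 = 0.0000.
        Two-sided p = 2*Phi(z) = 1.000000.
Step 6: alpha = 0.1. fail to reject H0.

W+ = 14, W- = 14, W = min = 14, p = 1.000000, fail to reject H0.


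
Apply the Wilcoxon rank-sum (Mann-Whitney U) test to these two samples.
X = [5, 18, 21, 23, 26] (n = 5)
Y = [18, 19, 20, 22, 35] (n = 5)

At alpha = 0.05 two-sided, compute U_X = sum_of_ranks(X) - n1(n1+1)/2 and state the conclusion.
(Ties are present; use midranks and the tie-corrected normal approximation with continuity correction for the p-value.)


Step 1: Combine and sort all 10 observations; assign midranks.
sorted (value, group): (5,X), (18,X), (18,Y), (19,Y), (20,Y), (21,X), (22,Y), (23,X), (26,X), (35,Y)
ranks: 5->1, 18->2.5, 18->2.5, 19->4, 20->5, 21->6, 22->7, 23->8, 26->9, 35->10
Step 2: Rank sum for X: R1 = 1 + 2.5 + 6 + 8 + 9 = 26.5.
Step 3: U_X = R1 - n1(n1+1)/2 = 26.5 - 5*6/2 = 26.5 - 15 = 11.5.
       U_Y = n1*n2 - U_X = 25 - 11.5 = 13.5.
Step 4: Ties are present, so use the tie-corrected normal approximation (with continuity correction) for the p-value.
Step 5: p-value = 0.916563; compare to alpha = 0.05. fail to reject H0.

U_X = 11.5, p = 0.916563, fail to reject H0 at alpha = 0.05.


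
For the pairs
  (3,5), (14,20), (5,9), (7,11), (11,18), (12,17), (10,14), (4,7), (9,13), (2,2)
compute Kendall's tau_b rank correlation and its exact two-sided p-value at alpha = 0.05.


Step 1: Enumerate the 45 unordered pairs (i,j) with i<j and classify each by sign(x_j-x_i) * sign(y_j-y_i).
  (1,2):dx=+11,dy=+15->C; (1,3):dx=+2,dy=+4->C; (1,4):dx=+4,dy=+6->C; (1,5):dx=+8,dy=+13->C
  (1,6):dx=+9,dy=+12->C; (1,7):dx=+7,dy=+9->C; (1,8):dx=+1,dy=+2->C; (1,9):dx=+6,dy=+8->C
  (1,10):dx=-1,dy=-3->C; (2,3):dx=-9,dy=-11->C; (2,4):dx=-7,dy=-9->C; (2,5):dx=-3,dy=-2->C
  (2,6):dx=-2,dy=-3->C; (2,7):dx=-4,dy=-6->C; (2,8):dx=-10,dy=-13->C; (2,9):dx=-5,dy=-7->C
  (2,10):dx=-12,dy=-18->C; (3,4):dx=+2,dy=+2->C; (3,5):dx=+6,dy=+9->C; (3,6):dx=+7,dy=+8->C
  (3,7):dx=+5,dy=+5->C; (3,8):dx=-1,dy=-2->C; (3,9):dx=+4,dy=+4->C; (3,10):dx=-3,dy=-7->C
  (4,5):dx=+4,dy=+7->C; (4,6):dx=+5,dy=+6->C; (4,7):dx=+3,dy=+3->C; (4,8):dx=-3,dy=-4->C
  (4,9):dx=+2,dy=+2->C; (4,10):dx=-5,dy=-9->C; (5,6):dx=+1,dy=-1->D; (5,7):dx=-1,dy=-4->C
  (5,8):dx=-7,dy=-11->C; (5,9):dx=-2,dy=-5->C; (5,10):dx=-9,dy=-16->C; (6,7):dx=-2,dy=-3->C
  (6,8):dx=-8,dy=-10->C; (6,9):dx=-3,dy=-4->C; (6,10):dx=-10,dy=-15->C; (7,8):dx=-6,dy=-7->C
  (7,9):dx=-1,dy=-1->C; (7,10):dx=-8,dy=-12->C; (8,9):dx=+5,dy=+6->C; (8,10):dx=-2,dy=-5->C
  (9,10):dx=-7,dy=-11->C
Step 2: C = 44, D = 1, total pairs = 45.
Step 3: tau = (C - D)/(n(n-1)/2) = (44 - 1)/45 = 0.955556.
Step 4: Exact two-sided p-value (enumerate n! = 3628800 permutations of y under H0): p = 0.000006.
Step 5: alpha = 0.05. reject H0.

tau_b = 0.9556 (C=44, D=1), p = 0.000006, reject H0.


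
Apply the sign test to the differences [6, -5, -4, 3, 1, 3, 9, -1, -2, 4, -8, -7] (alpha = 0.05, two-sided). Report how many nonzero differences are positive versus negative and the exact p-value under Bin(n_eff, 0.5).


Step 1: Discard zero differences. Original n = 12; n_eff = number of nonzero differences = 12.
Nonzero differences (with sign): +6, -5, -4, +3, +1, +3, +9, -1, -2, +4, -8, -7
Step 2: Count signs: positive = 6, negative = 6.
Step 3: Under H0: P(positive) = 0.5, so the number of positives S ~ Bin(12, 0.5).
Step 4: Two-sided exact p-value = sum of Bin(12,0.5) probabilities at or below the observed probability = 1.000000.
Step 5: alpha = 0.05. fail to reject H0.

n_eff = 12, pos = 6, neg = 6, p = 1.000000, fail to reject H0.


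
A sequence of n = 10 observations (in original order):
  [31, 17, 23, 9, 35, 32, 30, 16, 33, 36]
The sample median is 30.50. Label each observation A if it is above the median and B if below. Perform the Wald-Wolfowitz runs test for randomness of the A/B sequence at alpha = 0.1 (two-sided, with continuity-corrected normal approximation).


Step 1: Compute median = 30.50; label A = above, B = below.
Labels in order: ABBBAABBAA  (n_A = 5, n_B = 5)
Step 2: Count runs R = 5.
Step 3: Under H0 (random ordering), E[R] = 2*n_A*n_B/(n_A+n_B) + 1 = 2*5*5/10 + 1 = 6.0000.
        Var[R] = 2*n_A*n_B*(2*n_A*n_B - n_A - n_B) / ((n_A+n_B)^2 * (n_A+n_B-1)) = 2000/900 = 2.2222.
        SD[R] = 1.4907.
Step 4: Continuity-corrected z = (R + 0.5 - E[R]) / SD[R] = (5 + 0.5 - 6.0000) / 1.4907 = -0.3354.
Step 5: Two-sided p-value via normal approximation = 2*(1 - Phi(|z|)) = 0.737316.
Step 6: alpha = 0.1. fail to reject H0.

R = 5, z = -0.3354, p = 0.737316, fail to reject H0.


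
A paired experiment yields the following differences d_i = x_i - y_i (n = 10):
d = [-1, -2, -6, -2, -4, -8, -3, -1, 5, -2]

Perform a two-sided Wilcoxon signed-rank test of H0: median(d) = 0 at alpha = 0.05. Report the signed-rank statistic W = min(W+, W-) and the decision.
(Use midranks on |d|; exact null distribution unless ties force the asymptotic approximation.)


Step 1: Drop any zero differences (none here) and take |d_i|.
|d| = [1, 2, 6, 2, 4, 8, 3, 1, 5, 2]
Step 2: Midrank |d_i| (ties get averaged ranks).
ranks: |1|->1.5, |2|->4, |6|->9, |2|->4, |4|->7, |8|->10, |3|->6, |1|->1.5, |5|->8, |2|->4
Step 3: Attach original signs; sum ranks with positive sign and with negative sign.
W+ = 8 = 8
W- = 1.5 + 4 + 9 + 4 + 7 + 10 + 6 + 1.5 + 4 = 47
(Check: W+ + W- = 55 should equal n(n+1)/2 = 55.)
Step 4: Test statistic W = min(W+, W-) = 8.
Step 5: Ties in |d|, so use the tie-corrected normal approximation.
        E[W] = n(n+1)/4 = 10*11/4 = 27.5.
        Tie groups: |d|=1 (t=2), |d|=2 (t=3); sum(t^3 - t) = 30.
        Var[W] = n(n+1)(2n+1)/24 - sum(t^3-t)/48 = 2310/24 - 30/48 = 95.625.
        z = (W - E[W]) / sqrt(Var[W]) = (8 - 27.5) / 9.7788 = -1.9941.
        Two-sided p = 2*Phi(z) = 0.046140.
Step 6: alpha = 0.05. reject H0.

W+ = 8, W- = 47, W = min = 8, p = 0.046140, reject H0.


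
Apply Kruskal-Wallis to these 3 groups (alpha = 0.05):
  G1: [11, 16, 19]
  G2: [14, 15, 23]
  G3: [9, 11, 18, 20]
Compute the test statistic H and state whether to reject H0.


Step 1: Combine all N = 10 observations and assign midranks.
sorted (value, group, rank): (9,G3,1), (11,G1,2.5), (11,G3,2.5), (14,G2,4), (15,G2,5), (16,G1,6), (18,G3,7), (19,G1,8), (20,G3,9), (23,G2,10)
Step 2: Sum ranks within each group.
R_1 = 16.5 (n_1 = 3)
R_2 = 19 (n_2 = 3)
R_3 = 19.5 (n_3 = 4)
Step 3: H = 12/(N(N+1)) * sum(R_i^2/n_i) - 3(N+1)
     = 12/(10*11) * (16.5^2/3 + 19^2/3 + 19.5^2/4) - 3*11
     = 0.109091 * 306.146 - 33
     = 0.397727.
Step 4: Ties present; correction factor C = 1 - 6/(10^3 - 10) = 0.993939. Corrected H = 0.397727 / 0.993939 = 0.400152.
Step 5: Under H0, H ~ chi^2(2); p-value = 0.818668.
Step 6: alpha = 0.05. fail to reject H0.

H = 0.4002, df = 2, p = 0.818668, fail to reject H0.


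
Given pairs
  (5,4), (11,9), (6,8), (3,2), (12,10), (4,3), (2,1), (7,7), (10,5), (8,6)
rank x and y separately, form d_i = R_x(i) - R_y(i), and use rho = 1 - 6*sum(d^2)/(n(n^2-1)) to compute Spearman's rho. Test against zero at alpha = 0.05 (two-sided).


Step 1: Rank x and y separately (midranks; no ties here).
rank(x): 5->4, 11->9, 6->5, 3->2, 12->10, 4->3, 2->1, 7->6, 10->8, 8->7
rank(y): 4->4, 9->9, 8->8, 2->2, 10->10, 3->3, 1->1, 7->7, 5->5, 6->6
Step 2: d_i = R_x(i) - R_y(i); compute d_i^2.
  (4-4)^2=0, (9-9)^2=0, (5-8)^2=9, (2-2)^2=0, (10-10)^2=0, (3-3)^2=0, (1-1)^2=0, (6-7)^2=1, (8-5)^2=9, (7-6)^2=1
sum(d^2) = 20.
Step 3: rho = 1 - 6*20 / (10*(10^2 - 1)) = 1 - 120/990 = 0.878788.
Step 4: Under H0, t = rho * sqrt((n-2)/(1-rho^2)) = 5.2086 ~ t(8).
Step 5: Two-sided p-value from the t-distribution with 8 df = 0.000814.
Step 6: alpha = 0.05. reject H0.

rho = 0.8788, p = 0.000814, reject H0 at alpha = 0.05.


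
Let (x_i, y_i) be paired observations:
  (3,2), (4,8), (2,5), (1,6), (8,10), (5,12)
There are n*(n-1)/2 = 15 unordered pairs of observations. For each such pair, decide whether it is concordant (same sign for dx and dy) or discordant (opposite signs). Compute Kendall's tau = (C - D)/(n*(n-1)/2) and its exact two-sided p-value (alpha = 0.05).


Step 1: Enumerate the 15 unordered pairs (i,j) with i<j and classify each by sign(x_j-x_i) * sign(y_j-y_i).
  (1,2):dx=+1,dy=+6->C; (1,3):dx=-1,dy=+3->D; (1,4):dx=-2,dy=+4->D; (1,5):dx=+5,dy=+8->C
  (1,6):dx=+2,dy=+10->C; (2,3):dx=-2,dy=-3->C; (2,4):dx=-3,dy=-2->C; (2,5):dx=+4,dy=+2->C
  (2,6):dx=+1,dy=+4->C; (3,4):dx=-1,dy=+1->D; (3,5):dx=+6,dy=+5->C; (3,6):dx=+3,dy=+7->C
  (4,5):dx=+7,dy=+4->C; (4,6):dx=+4,dy=+6->C; (5,6):dx=-3,dy=+2->D
Step 2: C = 11, D = 4, total pairs = 15.
Step 3: tau = (C - D)/(n(n-1)/2) = (11 - 4)/15 = 0.466667.
Step 4: Exact two-sided p-value (enumerate n! = 720 permutations of y under H0): p = 0.272222.
Step 5: alpha = 0.05. fail to reject H0.

tau_b = 0.4667 (C=11, D=4), p = 0.272222, fail to reject H0.


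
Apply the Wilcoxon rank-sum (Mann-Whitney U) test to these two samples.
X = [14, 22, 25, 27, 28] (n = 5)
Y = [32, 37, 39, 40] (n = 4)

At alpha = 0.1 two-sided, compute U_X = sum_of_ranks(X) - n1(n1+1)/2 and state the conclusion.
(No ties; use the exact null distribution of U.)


Step 1: Combine and sort all 9 observations; assign midranks.
sorted (value, group): (14,X), (22,X), (25,X), (27,X), (28,X), (32,Y), (37,Y), (39,Y), (40,Y)
ranks: 14->1, 22->2, 25->3, 27->4, 28->5, 32->6, 37->7, 39->8, 40->9
Step 2: Rank sum for X: R1 = 1 + 2 + 3 + 4 + 5 = 15.
Step 3: U_X = R1 - n1(n1+1)/2 = 15 - 5*6/2 = 15 - 15 = 0.
       U_Y = n1*n2 - U_X = 20 - 0 = 20.
Step 4: No ties, so the exact null distribution of U (based on enumerating the C(9,5) = 126 equally likely rank assignments) gives the two-sided p-value.
Step 5: p-value = 0.015873; compare to alpha = 0.1. reject H0.

U_X = 0, p = 0.015873, reject H0 at alpha = 0.1.


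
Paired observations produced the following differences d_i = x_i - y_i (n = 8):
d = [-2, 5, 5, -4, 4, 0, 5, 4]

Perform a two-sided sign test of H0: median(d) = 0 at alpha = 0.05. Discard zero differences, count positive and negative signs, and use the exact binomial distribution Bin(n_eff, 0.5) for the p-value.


Step 1: Discard zero differences. Original n = 8; n_eff = number of nonzero differences = 7.
Nonzero differences (with sign): -2, +5, +5, -4, +4, +5, +4
Step 2: Count signs: positive = 5, negative = 2.
Step 3: Under H0: P(positive) = 0.5, so the number of positives S ~ Bin(7, 0.5).
Step 4: Two-sided exact p-value = sum of Bin(7,0.5) probabilities at or below the observed probability = 0.453125.
Step 5: alpha = 0.05. fail to reject H0.

n_eff = 7, pos = 5, neg = 2, p = 0.453125, fail to reject H0.


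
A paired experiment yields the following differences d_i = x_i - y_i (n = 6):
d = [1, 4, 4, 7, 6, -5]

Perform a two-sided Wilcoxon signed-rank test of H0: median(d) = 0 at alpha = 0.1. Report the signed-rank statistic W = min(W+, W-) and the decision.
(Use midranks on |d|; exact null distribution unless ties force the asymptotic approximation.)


Step 1: Drop any zero differences (none here) and take |d_i|.
|d| = [1, 4, 4, 7, 6, 5]
Step 2: Midrank |d_i| (ties get averaged ranks).
ranks: |1|->1, |4|->2.5, |4|->2.5, |7|->6, |6|->5, |5|->4
Step 3: Attach original signs; sum ranks with positive sign and with negative sign.
W+ = 1 + 2.5 + 2.5 + 6 + 5 = 17
W- = 4 = 4
(Check: W+ + W- = 21 should equal n(n+1)/2 = 21.)
Step 4: Test statistic W = min(W+, W-) = 4.
Step 5: Ties in |d|, so use the tie-corrected normal approximation.
        E[W] = n(n+1)/4 = 6*7/4 = 10.5.
        Tie groups: |d|=4 (t=2); sum(t^3 - t) = 6.
        Var[W] = n(n+1)(2n+1)/24 - sum(t^3-t)/48 = 546/24 - 6/48 = 22.625.
        z = (W - E[W]) / sqrt(Var[W]) = (4 - 10.5) / 4.7566 = -1.3665.
        Two-sided p = 2*Phi(z) = 0.171773.
Step 6: alpha = 0.1. fail to reject H0.

W+ = 17, W- = 4, W = min = 4, p = 0.171773, fail to reject H0.


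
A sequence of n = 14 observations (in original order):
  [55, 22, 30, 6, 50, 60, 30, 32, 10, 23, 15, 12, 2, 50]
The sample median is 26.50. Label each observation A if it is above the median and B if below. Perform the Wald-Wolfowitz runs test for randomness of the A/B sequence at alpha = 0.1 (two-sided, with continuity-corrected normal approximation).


Step 1: Compute median = 26.50; label A = above, B = below.
Labels in order: ABABAAAABBBBBA  (n_A = 7, n_B = 7)
Step 2: Count runs R = 7.
Step 3: Under H0 (random ordering), E[R] = 2*n_A*n_B/(n_A+n_B) + 1 = 2*7*7/14 + 1 = 8.0000.
        Var[R] = 2*n_A*n_B*(2*n_A*n_B - n_A - n_B) / ((n_A+n_B)^2 * (n_A+n_B-1)) = 8232/2548 = 3.2308.
        SD[R] = 1.7974.
Step 4: Continuity-corrected z = (R + 0.5 - E[R]) / SD[R] = (7 + 0.5 - 8.0000) / 1.7974 = -0.2782.
Step 5: Two-sided p-value via normal approximation = 2*(1 - Phi(|z|)) = 0.780879.
Step 6: alpha = 0.1. fail to reject H0.

R = 7, z = -0.2782, p = 0.780879, fail to reject H0.


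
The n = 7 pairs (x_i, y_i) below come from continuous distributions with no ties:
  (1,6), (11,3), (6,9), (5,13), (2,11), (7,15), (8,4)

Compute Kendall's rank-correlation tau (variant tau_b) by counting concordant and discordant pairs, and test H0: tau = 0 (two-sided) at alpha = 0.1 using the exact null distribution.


Step 1: Enumerate the 21 unordered pairs (i,j) with i<j and classify each by sign(x_j-x_i) * sign(y_j-y_i).
  (1,2):dx=+10,dy=-3->D; (1,3):dx=+5,dy=+3->C; (1,4):dx=+4,dy=+7->C; (1,5):dx=+1,dy=+5->C
  (1,6):dx=+6,dy=+9->C; (1,7):dx=+7,dy=-2->D; (2,3):dx=-5,dy=+6->D; (2,4):dx=-6,dy=+10->D
  (2,5):dx=-9,dy=+8->D; (2,6):dx=-4,dy=+12->D; (2,7):dx=-3,dy=+1->D; (3,4):dx=-1,dy=+4->D
  (3,5):dx=-4,dy=+2->D; (3,6):dx=+1,dy=+6->C; (3,7):dx=+2,dy=-5->D; (4,5):dx=-3,dy=-2->C
  (4,6):dx=+2,dy=+2->C; (4,7):dx=+3,dy=-9->D; (5,6):dx=+5,dy=+4->C; (5,7):dx=+6,dy=-7->D
  (6,7):dx=+1,dy=-11->D
Step 2: C = 8, D = 13, total pairs = 21.
Step 3: tau = (C - D)/(n(n-1)/2) = (8 - 13)/21 = -0.238095.
Step 4: Exact two-sided p-value (enumerate n! = 5040 permutations of y under H0): p = 0.561905.
Step 5: alpha = 0.1. fail to reject H0.

tau_b = -0.2381 (C=8, D=13), p = 0.561905, fail to reject H0.


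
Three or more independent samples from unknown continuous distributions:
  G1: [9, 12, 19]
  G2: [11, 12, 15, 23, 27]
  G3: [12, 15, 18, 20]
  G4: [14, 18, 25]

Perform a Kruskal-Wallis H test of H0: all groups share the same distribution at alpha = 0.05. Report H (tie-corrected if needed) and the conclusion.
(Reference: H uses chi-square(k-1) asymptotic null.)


Step 1: Combine all N = 15 observations and assign midranks.
sorted (value, group, rank): (9,G1,1), (11,G2,2), (12,G1,4), (12,G2,4), (12,G3,4), (14,G4,6), (15,G2,7.5), (15,G3,7.5), (18,G3,9.5), (18,G4,9.5), (19,G1,11), (20,G3,12), (23,G2,13), (25,G4,14), (27,G2,15)
Step 2: Sum ranks within each group.
R_1 = 16 (n_1 = 3)
R_2 = 41.5 (n_2 = 5)
R_3 = 33 (n_3 = 4)
R_4 = 29.5 (n_4 = 3)
Step 3: H = 12/(N(N+1)) * sum(R_i^2/n_i) - 3(N+1)
     = 12/(15*16) * (16^2/3 + 41.5^2/5 + 33^2/4 + 29.5^2/3) - 3*16
     = 0.050000 * 992.117 - 48
     = 1.605833.
Step 4: Ties present; correction factor C = 1 - 36/(15^3 - 15) = 0.989286. Corrected H = 1.605833 / 0.989286 = 1.623225.
Step 5: Under H0, H ~ chi^2(3); p-value = 0.654135.
Step 6: alpha = 0.05. fail to reject H0.

H = 1.6232, df = 3, p = 0.654135, fail to reject H0.


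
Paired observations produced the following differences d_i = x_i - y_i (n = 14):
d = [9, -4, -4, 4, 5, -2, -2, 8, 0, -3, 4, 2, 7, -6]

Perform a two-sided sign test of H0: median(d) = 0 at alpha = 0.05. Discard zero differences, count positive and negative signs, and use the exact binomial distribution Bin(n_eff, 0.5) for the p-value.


Step 1: Discard zero differences. Original n = 14; n_eff = number of nonzero differences = 13.
Nonzero differences (with sign): +9, -4, -4, +4, +5, -2, -2, +8, -3, +4, +2, +7, -6
Step 2: Count signs: positive = 7, negative = 6.
Step 3: Under H0: P(positive) = 0.5, so the number of positives S ~ Bin(13, 0.5).
Step 4: Two-sided exact p-value = sum of Bin(13,0.5) probabilities at or below the observed probability = 1.000000.
Step 5: alpha = 0.05. fail to reject H0.

n_eff = 13, pos = 7, neg = 6, p = 1.000000, fail to reject H0.


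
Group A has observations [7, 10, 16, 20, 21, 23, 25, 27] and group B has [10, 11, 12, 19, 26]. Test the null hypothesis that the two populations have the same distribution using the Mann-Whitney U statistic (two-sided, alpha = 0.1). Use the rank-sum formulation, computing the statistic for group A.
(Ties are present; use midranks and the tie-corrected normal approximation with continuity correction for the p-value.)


Step 1: Combine and sort all 13 observations; assign midranks.
sorted (value, group): (7,X), (10,X), (10,Y), (11,Y), (12,Y), (16,X), (19,Y), (20,X), (21,X), (23,X), (25,X), (26,Y), (27,X)
ranks: 7->1, 10->2.5, 10->2.5, 11->4, 12->5, 16->6, 19->7, 20->8, 21->9, 23->10, 25->11, 26->12, 27->13
Step 2: Rank sum for X: R1 = 1 + 2.5 + 6 + 8 + 9 + 10 + 11 + 13 = 60.5.
Step 3: U_X = R1 - n1(n1+1)/2 = 60.5 - 8*9/2 = 60.5 - 36 = 24.5.
       U_Y = n1*n2 - U_X = 40 - 24.5 = 15.5.
Step 4: Ties are present, so use the tie-corrected normal approximation (with continuity correction) for the p-value.
Step 5: p-value = 0.557643; compare to alpha = 0.1. fail to reject H0.

U_X = 24.5, p = 0.557643, fail to reject H0 at alpha = 0.1.


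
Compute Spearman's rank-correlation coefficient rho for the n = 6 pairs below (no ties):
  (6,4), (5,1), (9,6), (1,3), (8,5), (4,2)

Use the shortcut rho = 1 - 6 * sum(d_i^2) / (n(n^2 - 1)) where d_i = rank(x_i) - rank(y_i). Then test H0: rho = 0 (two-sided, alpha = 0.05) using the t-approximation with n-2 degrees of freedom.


Step 1: Rank x and y separately (midranks; no ties here).
rank(x): 6->4, 5->3, 9->6, 1->1, 8->5, 4->2
rank(y): 4->4, 1->1, 6->6, 3->3, 5->5, 2->2
Step 2: d_i = R_x(i) - R_y(i); compute d_i^2.
  (4-4)^2=0, (3-1)^2=4, (6-6)^2=0, (1-3)^2=4, (5-5)^2=0, (2-2)^2=0
sum(d^2) = 8.
Step 3: rho = 1 - 6*8 / (6*(6^2 - 1)) = 1 - 48/210 = 0.771429.
Step 4: Under H0, t = rho * sqrt((n-2)/(1-rho^2)) = 2.4247 ~ t(4).
Step 5: Two-sided p-value from the t-distribution with 4 df = 0.072397.
Step 6: alpha = 0.05. fail to reject H0.

rho = 0.7714, p = 0.072397, fail to reject H0 at alpha = 0.05.


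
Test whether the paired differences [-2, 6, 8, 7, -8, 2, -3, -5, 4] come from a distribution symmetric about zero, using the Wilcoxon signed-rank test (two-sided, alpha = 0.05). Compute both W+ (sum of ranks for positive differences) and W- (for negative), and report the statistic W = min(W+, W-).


Step 1: Drop any zero differences (none here) and take |d_i|.
|d| = [2, 6, 8, 7, 8, 2, 3, 5, 4]
Step 2: Midrank |d_i| (ties get averaged ranks).
ranks: |2|->1.5, |6|->6, |8|->8.5, |7|->7, |8|->8.5, |2|->1.5, |3|->3, |5|->5, |4|->4
Step 3: Attach original signs; sum ranks with positive sign and with negative sign.
W+ = 6 + 8.5 + 7 + 1.5 + 4 = 27
W- = 1.5 + 8.5 + 3 + 5 = 18
(Check: W+ + W- = 45 should equal n(n+1)/2 = 45.)
Step 4: Test statistic W = min(W+, W-) = 18.
Step 5: Ties in |d|, so use the tie-corrected normal approximation.
        E[W] = n(n+1)/4 = 9*10/4 = 22.5.
        Tie groups: |d|=2 (t=2), |d|=8 (t=2); sum(t^3 - t) = 12.
        Var[W] = n(n+1)(2n+1)/24 - sum(t^3-t)/48 = 1710/24 - 12/48 = 71.
        z = (W - E[W]) / sqrt(Var[W]) = (18 - 22.5) / 8.4261 = -0.5341.
        Two-sided p = 2*Phi(z) = 0.593306.
Step 6: alpha = 0.05. fail to reject H0.

W+ = 27, W- = 18, W = min = 18, p = 0.593306, fail to reject H0.


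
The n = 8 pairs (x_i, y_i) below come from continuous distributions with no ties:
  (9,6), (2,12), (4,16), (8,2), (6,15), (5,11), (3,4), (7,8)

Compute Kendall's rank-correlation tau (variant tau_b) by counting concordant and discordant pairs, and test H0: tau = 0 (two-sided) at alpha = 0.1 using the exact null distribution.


Step 1: Enumerate the 28 unordered pairs (i,j) with i<j and classify each by sign(x_j-x_i) * sign(y_j-y_i).
  (1,2):dx=-7,dy=+6->D; (1,3):dx=-5,dy=+10->D; (1,4):dx=-1,dy=-4->C; (1,5):dx=-3,dy=+9->D
  (1,6):dx=-4,dy=+5->D; (1,7):dx=-6,dy=-2->C; (1,8):dx=-2,dy=+2->D; (2,3):dx=+2,dy=+4->C
  (2,4):dx=+6,dy=-10->D; (2,5):dx=+4,dy=+3->C; (2,6):dx=+3,dy=-1->D; (2,7):dx=+1,dy=-8->D
  (2,8):dx=+5,dy=-4->D; (3,4):dx=+4,dy=-14->D; (3,5):dx=+2,dy=-1->D; (3,6):dx=+1,dy=-5->D
  (3,7):dx=-1,dy=-12->C; (3,8):dx=+3,dy=-8->D; (4,5):dx=-2,dy=+13->D; (4,6):dx=-3,dy=+9->D
  (4,7):dx=-5,dy=+2->D; (4,8):dx=-1,dy=+6->D; (5,6):dx=-1,dy=-4->C; (5,7):dx=-3,dy=-11->C
  (5,8):dx=+1,dy=-7->D; (6,7):dx=-2,dy=-7->C; (6,8):dx=+2,dy=-3->D; (7,8):dx=+4,dy=+4->C
Step 2: C = 9, D = 19, total pairs = 28.
Step 3: tau = (C - D)/(n(n-1)/2) = (9 - 19)/28 = -0.357143.
Step 4: Exact two-sided p-value (enumerate n! = 40320 permutations of y under H0): p = 0.275099.
Step 5: alpha = 0.1. fail to reject H0.

tau_b = -0.3571 (C=9, D=19), p = 0.275099, fail to reject H0.


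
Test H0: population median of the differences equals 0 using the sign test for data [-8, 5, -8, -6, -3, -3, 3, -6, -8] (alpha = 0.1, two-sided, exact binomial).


Step 1: Discard zero differences. Original n = 9; n_eff = number of nonzero differences = 9.
Nonzero differences (with sign): -8, +5, -8, -6, -3, -3, +3, -6, -8
Step 2: Count signs: positive = 2, negative = 7.
Step 3: Under H0: P(positive) = 0.5, so the number of positives S ~ Bin(9, 0.5).
Step 4: Two-sided exact p-value = sum of Bin(9,0.5) probabilities at or below the observed probability = 0.179688.
Step 5: alpha = 0.1. fail to reject H0.

n_eff = 9, pos = 2, neg = 7, p = 0.179688, fail to reject H0.


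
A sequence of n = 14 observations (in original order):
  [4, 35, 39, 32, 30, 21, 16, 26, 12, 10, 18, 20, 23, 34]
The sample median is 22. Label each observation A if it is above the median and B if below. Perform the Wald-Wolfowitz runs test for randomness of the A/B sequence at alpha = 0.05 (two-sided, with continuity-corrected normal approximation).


Step 1: Compute median = 22; label A = above, B = below.
Labels in order: BAAAABBABBBBAA  (n_A = 7, n_B = 7)
Step 2: Count runs R = 6.
Step 3: Under H0 (random ordering), E[R] = 2*n_A*n_B/(n_A+n_B) + 1 = 2*7*7/14 + 1 = 8.0000.
        Var[R] = 2*n_A*n_B*(2*n_A*n_B - n_A - n_B) / ((n_A+n_B)^2 * (n_A+n_B-1)) = 8232/2548 = 3.2308.
        SD[R] = 1.7974.
Step 4: Continuity-corrected z = (R + 0.5 - E[R]) / SD[R] = (6 + 0.5 - 8.0000) / 1.7974 = -0.8345.
Step 5: Two-sided p-value via normal approximation = 2*(1 - Phi(|z|)) = 0.403986.
Step 6: alpha = 0.05. fail to reject H0.

R = 6, z = -0.8345, p = 0.403986, fail to reject H0.


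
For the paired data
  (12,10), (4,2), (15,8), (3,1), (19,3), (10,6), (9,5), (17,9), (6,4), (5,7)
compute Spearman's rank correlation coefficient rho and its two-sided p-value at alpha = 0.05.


Step 1: Rank x and y separately (midranks; no ties here).
rank(x): 12->7, 4->2, 15->8, 3->1, 19->10, 10->6, 9->5, 17->9, 6->4, 5->3
rank(y): 10->10, 2->2, 8->8, 1->1, 3->3, 6->6, 5->5, 9->9, 4->4, 7->7
Step 2: d_i = R_x(i) - R_y(i); compute d_i^2.
  (7-10)^2=9, (2-2)^2=0, (8-8)^2=0, (1-1)^2=0, (10-3)^2=49, (6-6)^2=0, (5-5)^2=0, (9-9)^2=0, (4-4)^2=0, (3-7)^2=16
sum(d^2) = 74.
Step 3: rho = 1 - 6*74 / (10*(10^2 - 1)) = 1 - 444/990 = 0.551515.
Step 4: Under H0, t = rho * sqrt((n-2)/(1-rho^2)) = 1.8700 ~ t(8).
Step 5: Two-sided p-value from the t-distribution with 8 df = 0.098401.
Step 6: alpha = 0.05. fail to reject H0.

rho = 0.5515, p = 0.098401, fail to reject H0 at alpha = 0.05.


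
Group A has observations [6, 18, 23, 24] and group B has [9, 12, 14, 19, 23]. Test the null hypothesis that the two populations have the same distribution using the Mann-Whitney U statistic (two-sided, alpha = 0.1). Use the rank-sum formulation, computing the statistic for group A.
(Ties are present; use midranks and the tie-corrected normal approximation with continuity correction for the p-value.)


Step 1: Combine and sort all 9 observations; assign midranks.
sorted (value, group): (6,X), (9,Y), (12,Y), (14,Y), (18,X), (19,Y), (23,X), (23,Y), (24,X)
ranks: 6->1, 9->2, 12->3, 14->4, 18->5, 19->6, 23->7.5, 23->7.5, 24->9
Step 2: Rank sum for X: R1 = 1 + 5 + 7.5 + 9 = 22.5.
Step 3: U_X = R1 - n1(n1+1)/2 = 22.5 - 4*5/2 = 22.5 - 10 = 12.5.
       U_Y = n1*n2 - U_X = 20 - 12.5 = 7.5.
Step 4: Ties are present, so use the tie-corrected normal approximation (with continuity correction) for the p-value.
Step 5: p-value = 0.622753; compare to alpha = 0.1. fail to reject H0.

U_X = 12.5, p = 0.622753, fail to reject H0 at alpha = 0.1.


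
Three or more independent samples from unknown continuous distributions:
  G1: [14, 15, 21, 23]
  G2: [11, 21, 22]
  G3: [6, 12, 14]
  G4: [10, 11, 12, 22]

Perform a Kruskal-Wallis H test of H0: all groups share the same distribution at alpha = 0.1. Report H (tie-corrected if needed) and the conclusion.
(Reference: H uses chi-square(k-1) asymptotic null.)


Step 1: Combine all N = 14 observations and assign midranks.
sorted (value, group, rank): (6,G3,1), (10,G4,2), (11,G2,3.5), (11,G4,3.5), (12,G3,5.5), (12,G4,5.5), (14,G1,7.5), (14,G3,7.5), (15,G1,9), (21,G1,10.5), (21,G2,10.5), (22,G2,12.5), (22,G4,12.5), (23,G1,14)
Step 2: Sum ranks within each group.
R_1 = 41 (n_1 = 4)
R_2 = 26.5 (n_2 = 3)
R_3 = 14 (n_3 = 3)
R_4 = 23.5 (n_4 = 4)
Step 3: H = 12/(N(N+1)) * sum(R_i^2/n_i) - 3(N+1)
     = 12/(14*15) * (41^2/4 + 26.5^2/3 + 14^2/3 + 23.5^2/4) - 3*15
     = 0.057143 * 857.729 - 45
     = 4.013095.
Step 4: Ties present; correction factor C = 1 - 30/(14^3 - 14) = 0.989011. Corrected H = 4.013095 / 0.989011 = 4.057685.
Step 5: Under H0, H ~ chi^2(3); p-value = 0.255302.
Step 6: alpha = 0.1. fail to reject H0.

H = 4.0577, df = 3, p = 0.255302, fail to reject H0.


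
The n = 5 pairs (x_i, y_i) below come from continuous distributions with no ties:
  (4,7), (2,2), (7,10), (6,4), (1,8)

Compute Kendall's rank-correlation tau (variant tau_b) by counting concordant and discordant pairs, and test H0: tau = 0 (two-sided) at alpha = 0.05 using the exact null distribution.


Step 1: Enumerate the 10 unordered pairs (i,j) with i<j and classify each by sign(x_j-x_i) * sign(y_j-y_i).
  (1,2):dx=-2,dy=-5->C; (1,3):dx=+3,dy=+3->C; (1,4):dx=+2,dy=-3->D; (1,5):dx=-3,dy=+1->D
  (2,3):dx=+5,dy=+8->C; (2,4):dx=+4,dy=+2->C; (2,5):dx=-1,dy=+6->D; (3,4):dx=-1,dy=-6->C
  (3,5):dx=-6,dy=-2->C; (4,5):dx=-5,dy=+4->D
Step 2: C = 6, D = 4, total pairs = 10.
Step 3: tau = (C - D)/(n(n-1)/2) = (6 - 4)/10 = 0.200000.
Step 4: Exact two-sided p-value (enumerate n! = 120 permutations of y under H0): p = 0.816667.
Step 5: alpha = 0.05. fail to reject H0.

tau_b = 0.2000 (C=6, D=4), p = 0.816667, fail to reject H0.


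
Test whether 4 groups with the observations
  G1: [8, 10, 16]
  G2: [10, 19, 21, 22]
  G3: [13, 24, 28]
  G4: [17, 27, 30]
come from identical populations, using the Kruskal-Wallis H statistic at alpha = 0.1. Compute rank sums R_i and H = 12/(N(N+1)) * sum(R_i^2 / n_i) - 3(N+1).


Step 1: Combine all N = 13 observations and assign midranks.
sorted (value, group, rank): (8,G1,1), (10,G1,2.5), (10,G2,2.5), (13,G3,4), (16,G1,5), (17,G4,6), (19,G2,7), (21,G2,8), (22,G2,9), (24,G3,10), (27,G4,11), (28,G3,12), (30,G4,13)
Step 2: Sum ranks within each group.
R_1 = 8.5 (n_1 = 3)
R_2 = 26.5 (n_2 = 4)
R_3 = 26 (n_3 = 3)
R_4 = 30 (n_4 = 3)
Step 3: H = 12/(N(N+1)) * sum(R_i^2/n_i) - 3(N+1)
     = 12/(13*14) * (8.5^2/3 + 26.5^2/4 + 26^2/3 + 30^2/3) - 3*14
     = 0.065934 * 724.979 - 42
     = 5.800824.
Step 4: Ties present; correction factor C = 1 - 6/(13^3 - 13) = 0.997253. Corrected H = 5.800824 / 0.997253 = 5.816804.
Step 5: Under H0, H ~ chi^2(3); p-value = 0.120871.
Step 6: alpha = 0.1. fail to reject H0.

H = 5.8168, df = 3, p = 0.120871, fail to reject H0.
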